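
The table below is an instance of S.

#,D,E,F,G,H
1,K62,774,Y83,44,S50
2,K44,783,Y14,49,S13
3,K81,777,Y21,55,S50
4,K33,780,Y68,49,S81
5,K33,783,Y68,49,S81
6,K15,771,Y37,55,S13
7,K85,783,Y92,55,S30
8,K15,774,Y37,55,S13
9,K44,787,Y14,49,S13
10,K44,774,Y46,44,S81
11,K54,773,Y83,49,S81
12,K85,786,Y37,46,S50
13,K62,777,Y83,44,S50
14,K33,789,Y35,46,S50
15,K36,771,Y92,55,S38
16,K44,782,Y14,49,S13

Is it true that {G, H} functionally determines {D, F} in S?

(G=44, H=S50): rows 1, 13 → {D,F} = (K62, Y83), (K62, Y83) ✓
(G=49, H=S13): rows 2, 9, 16 → {D,F} = (K44, Y14), (K44, Y14), (K44, Y14) ✓
(G=55, H=S50): row 3 → {D,F} = (K81, Y21) ✓
(G=49, H=S81): rows 4, 5, 11 → {D,F} takes values {(K33, Y68), (K54, Y83)} — violation
(G=55, H=S13): rows 6, 8 → {D,F} = (K15, Y37), (K15, Y37) ✓
(G=55, H=S30): row 7 → {D,F} = (K85, Y92) ✓
(G=44, H=S81): row 10 → {D,F} = (K44, Y46) ✓
(G=46, H=S50): rows 12, 14 → {D,F} takes values {(K85, Y37), (K33, Y35)} — violation
(G=55, H=S38): row 15 → {D,F} = (K36, Y92) ✓
Two rows agree on {G, H} but differ on {D, F}, so {G, H} -> {D, F} does not hold.

No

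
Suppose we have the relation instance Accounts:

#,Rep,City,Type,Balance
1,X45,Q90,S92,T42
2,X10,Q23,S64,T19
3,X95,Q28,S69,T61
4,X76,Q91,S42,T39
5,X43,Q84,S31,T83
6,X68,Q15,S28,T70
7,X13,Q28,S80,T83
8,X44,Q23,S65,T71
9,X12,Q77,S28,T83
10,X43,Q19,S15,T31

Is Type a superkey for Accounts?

No

Rows 6 and 9 have the same Type value Type=S28 but are distinct tuples, so Type does not determine every attribute — not a superkey.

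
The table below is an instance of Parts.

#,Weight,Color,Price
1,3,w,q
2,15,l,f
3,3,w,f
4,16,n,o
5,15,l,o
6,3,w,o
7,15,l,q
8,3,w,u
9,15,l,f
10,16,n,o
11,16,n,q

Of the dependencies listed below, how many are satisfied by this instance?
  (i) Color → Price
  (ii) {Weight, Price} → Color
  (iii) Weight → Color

(i) Color → Price: Color=w: rows 1, 3, 6, 8 → Price takes values {q, f, o, u} — violation; Color=l: rows 2, 5, 7, 9 → Price takes values {f, o, q} — violation; Color=n: rows 4, 10, 11 → Price takes values {o, q} — violation — fails.
(ii) {Weight, Price} → Color: every LHS value maps to a single RHS value — holds.
(iii) Weight → Color: every LHS value maps to a single RHS value — holds.
2 of the 3 dependencies hold.

2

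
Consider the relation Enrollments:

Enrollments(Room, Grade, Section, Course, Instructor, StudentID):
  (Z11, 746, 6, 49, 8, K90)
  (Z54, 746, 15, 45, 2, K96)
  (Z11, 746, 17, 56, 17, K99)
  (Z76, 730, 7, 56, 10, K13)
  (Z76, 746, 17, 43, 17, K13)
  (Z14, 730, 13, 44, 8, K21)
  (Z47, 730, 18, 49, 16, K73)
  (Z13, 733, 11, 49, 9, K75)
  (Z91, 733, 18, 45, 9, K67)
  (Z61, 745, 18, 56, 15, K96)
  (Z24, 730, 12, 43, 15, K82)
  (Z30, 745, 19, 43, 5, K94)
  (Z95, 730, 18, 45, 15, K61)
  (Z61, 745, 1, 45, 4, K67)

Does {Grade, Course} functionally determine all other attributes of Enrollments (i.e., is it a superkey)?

All 14 rows have distinct {Grade, Course} values, so {Grade, Course} → (all attributes) holds and {Grade, Course} is a superkey.

Yes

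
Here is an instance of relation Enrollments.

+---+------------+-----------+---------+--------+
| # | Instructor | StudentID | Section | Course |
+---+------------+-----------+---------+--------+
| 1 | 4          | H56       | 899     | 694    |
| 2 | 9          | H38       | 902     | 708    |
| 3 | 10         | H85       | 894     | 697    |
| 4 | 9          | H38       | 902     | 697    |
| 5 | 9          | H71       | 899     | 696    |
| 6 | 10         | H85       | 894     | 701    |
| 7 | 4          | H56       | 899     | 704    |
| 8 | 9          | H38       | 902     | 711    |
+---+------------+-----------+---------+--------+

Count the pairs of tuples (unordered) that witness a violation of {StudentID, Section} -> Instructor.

0

(StudentID=H56, Section=899): all 2 rows agree on Instructor — 0 pairs.
(StudentID=H38, Section=902): all 3 rows agree on Instructor — 0 pairs.
(StudentID=H85, Section=894): all 2 rows agree on Instructor — 0 pairs.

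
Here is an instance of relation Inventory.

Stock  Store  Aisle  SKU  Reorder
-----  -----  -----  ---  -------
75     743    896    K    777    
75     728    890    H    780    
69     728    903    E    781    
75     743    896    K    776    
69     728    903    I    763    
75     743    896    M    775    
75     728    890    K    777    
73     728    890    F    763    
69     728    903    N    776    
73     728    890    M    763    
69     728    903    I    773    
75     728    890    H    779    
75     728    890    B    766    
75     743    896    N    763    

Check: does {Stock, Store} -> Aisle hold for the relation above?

(Stock=75, Store=743): 4 rows → Aisle = 896, 896, 896, 896 ✓
(Stock=75, Store=728): 4 rows → Aisle = 890, 890, 890, 890 ✓
(Stock=69, Store=728): 4 rows → Aisle = 903, 903, 903, 903 ✓
(Stock=73, Store=728): 2 rows → Aisle = 890, 890 ✓
Every {Stock, Store} value is associated with a single Aisle value, so {Stock, Store} -> Aisle holds.

Yes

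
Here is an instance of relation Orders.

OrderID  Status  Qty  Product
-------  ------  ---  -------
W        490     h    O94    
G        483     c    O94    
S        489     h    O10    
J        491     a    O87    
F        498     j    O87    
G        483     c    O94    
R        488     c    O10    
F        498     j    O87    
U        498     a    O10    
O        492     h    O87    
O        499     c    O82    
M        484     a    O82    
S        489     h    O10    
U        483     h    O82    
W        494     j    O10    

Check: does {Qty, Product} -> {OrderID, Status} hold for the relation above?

(Qty=h, Product=O94): 1 row → {OrderID,Status} = (W, 490) ✓
(Qty=c, Product=O94): 2 rows → {OrderID,Status} = (G, 483), (G, 483) ✓
(Qty=h, Product=O10): 2 rows → {OrderID,Status} = (S, 489), (S, 489) ✓
(Qty=a, Product=O87): 1 row → {OrderID,Status} = (J, 491) ✓
(Qty=j, Product=O87): 2 rows → {OrderID,Status} = (F, 498), (F, 498) ✓
(Qty=c, Product=O10): 1 row → {OrderID,Status} = (R, 488) ✓
(Qty=a, Product=O10): 1 row → {OrderID,Status} = (U, 498) ✓
(Qty=h, Product=O87): 1 row → {OrderID,Status} = (O, 492) ✓
(Qty=c, Product=O82): 1 row → {OrderID,Status} = (O, 499) ✓
(Qty=a, Product=O82): 1 row → {OrderID,Status} = (M, 484) ✓
(Qty=h, Product=O82): 1 row → {OrderID,Status} = (U, 483) ✓
(Qty=j, Product=O10): 1 row → {OrderID,Status} = (W, 494) ✓
Every {Qty, Product} value is associated with a single {OrderID, Status} value, so {Qty, Product} -> {OrderID, Status} holds.

Yes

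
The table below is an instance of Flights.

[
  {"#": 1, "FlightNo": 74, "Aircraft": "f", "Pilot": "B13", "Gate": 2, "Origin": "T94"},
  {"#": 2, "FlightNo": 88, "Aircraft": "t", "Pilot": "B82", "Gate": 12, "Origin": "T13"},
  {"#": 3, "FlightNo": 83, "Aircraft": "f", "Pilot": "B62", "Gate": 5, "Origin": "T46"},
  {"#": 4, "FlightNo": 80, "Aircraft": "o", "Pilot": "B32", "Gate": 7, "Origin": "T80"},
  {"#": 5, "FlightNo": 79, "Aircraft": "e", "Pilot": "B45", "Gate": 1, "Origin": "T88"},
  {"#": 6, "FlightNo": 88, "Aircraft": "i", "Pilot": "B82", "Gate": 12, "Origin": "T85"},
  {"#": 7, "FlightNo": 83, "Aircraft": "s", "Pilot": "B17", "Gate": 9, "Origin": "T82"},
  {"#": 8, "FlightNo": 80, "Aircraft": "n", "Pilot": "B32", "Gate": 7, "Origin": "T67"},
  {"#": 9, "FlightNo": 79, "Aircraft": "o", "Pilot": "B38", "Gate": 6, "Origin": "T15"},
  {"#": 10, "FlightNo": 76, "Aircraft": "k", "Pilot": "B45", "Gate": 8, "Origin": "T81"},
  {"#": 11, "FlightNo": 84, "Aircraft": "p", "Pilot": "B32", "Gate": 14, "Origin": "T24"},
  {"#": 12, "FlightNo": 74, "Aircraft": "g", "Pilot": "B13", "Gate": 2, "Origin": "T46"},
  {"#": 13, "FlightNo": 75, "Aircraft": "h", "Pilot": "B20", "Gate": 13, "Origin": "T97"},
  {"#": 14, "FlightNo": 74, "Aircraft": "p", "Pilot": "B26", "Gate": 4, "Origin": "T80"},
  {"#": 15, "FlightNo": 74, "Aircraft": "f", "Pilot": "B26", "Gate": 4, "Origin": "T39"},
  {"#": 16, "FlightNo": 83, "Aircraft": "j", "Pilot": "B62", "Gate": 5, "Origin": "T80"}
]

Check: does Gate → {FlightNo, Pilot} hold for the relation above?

Yes

Gate=2: rows 1, 12 → {FlightNo,Pilot} = (74, B13), (74, B13) ✓
Gate=12: rows 2, 6 → {FlightNo,Pilot} = (88, B82), (88, B82) ✓
Gate=5: rows 3, 16 → {FlightNo,Pilot} = (83, B62), (83, B62) ✓
Gate=7: rows 4, 8 → {FlightNo,Pilot} = (80, B32), (80, B32) ✓
Gate=1: row 5 → {FlightNo,Pilot} = (79, B45) ✓
Gate=9: row 7 → {FlightNo,Pilot} = (83, B17) ✓
Gate=6: row 9 → {FlightNo,Pilot} = (79, B38) ✓
Gate=8: row 10 → {FlightNo,Pilot} = (76, B45) ✓
Gate=14: row 11 → {FlightNo,Pilot} = (84, B32) ✓
Gate=13: row 13 → {FlightNo,Pilot} = (75, B20) ✓
Gate=4: rows 14, 15 → {FlightNo,Pilot} = (74, B26), (74, B26) ✓
Every Gate value is associated with a single {FlightNo, Pilot} value, so Gate → {FlightNo, Pilot} holds.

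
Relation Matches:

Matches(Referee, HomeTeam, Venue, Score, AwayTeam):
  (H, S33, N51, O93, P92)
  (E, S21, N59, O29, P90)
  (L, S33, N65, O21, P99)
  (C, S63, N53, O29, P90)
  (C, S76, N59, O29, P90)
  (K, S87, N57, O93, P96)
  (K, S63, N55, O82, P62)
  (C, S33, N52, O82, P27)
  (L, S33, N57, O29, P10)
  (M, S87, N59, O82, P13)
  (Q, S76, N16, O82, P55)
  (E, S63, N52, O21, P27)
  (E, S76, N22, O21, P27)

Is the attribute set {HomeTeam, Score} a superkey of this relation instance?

Yes

All 13 rows have distinct {HomeTeam, Score} values, so {HomeTeam, Score} → (all attributes) holds and {HomeTeam, Score} is a superkey.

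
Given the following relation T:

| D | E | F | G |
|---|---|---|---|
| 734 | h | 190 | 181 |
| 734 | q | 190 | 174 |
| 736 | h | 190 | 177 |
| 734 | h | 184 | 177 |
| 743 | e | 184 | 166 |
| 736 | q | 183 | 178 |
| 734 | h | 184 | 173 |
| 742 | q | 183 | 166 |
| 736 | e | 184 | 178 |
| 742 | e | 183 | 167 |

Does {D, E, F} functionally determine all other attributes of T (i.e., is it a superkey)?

Two distinct rows share (D=734, E=h, F=184), so {D, E, F} does not determine every attribute — not a superkey.

No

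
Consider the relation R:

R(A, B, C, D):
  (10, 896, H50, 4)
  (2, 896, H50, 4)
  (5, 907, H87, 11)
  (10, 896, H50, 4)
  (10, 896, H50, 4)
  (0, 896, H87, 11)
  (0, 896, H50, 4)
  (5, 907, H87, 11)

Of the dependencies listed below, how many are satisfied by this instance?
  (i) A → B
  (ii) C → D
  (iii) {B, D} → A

2

(i) A → B: every LHS value maps to a single RHS value — holds.
(ii) C → D: every LHS value maps to a single RHS value — holds.
(iii) {B, D} → A: (B=896, D=4): 5 rows → A takes values {10, 2, 0} — violation — fails.
2 of the 3 dependencies hold.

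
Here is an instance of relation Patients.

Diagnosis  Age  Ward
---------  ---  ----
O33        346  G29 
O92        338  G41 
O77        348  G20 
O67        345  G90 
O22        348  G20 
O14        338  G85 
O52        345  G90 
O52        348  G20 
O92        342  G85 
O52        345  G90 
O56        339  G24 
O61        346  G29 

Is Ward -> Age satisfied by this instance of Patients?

Ward=G29: 2 rows → Age = 346, 346 ✓
Ward=G41: 1 row → Age = 338 ✓
Ward=G20: 3 rows → Age = 348, 348, 348 ✓
Ward=G90: 3 rows → Age = 345, 345, 345 ✓
Ward=G85: 2 rows → Age takes values {338, 342} — violation
Ward=G24: 1 row → Age = 339 ✓
Two rows agree on Ward but differ on Age, so Ward -> Age does not hold.

No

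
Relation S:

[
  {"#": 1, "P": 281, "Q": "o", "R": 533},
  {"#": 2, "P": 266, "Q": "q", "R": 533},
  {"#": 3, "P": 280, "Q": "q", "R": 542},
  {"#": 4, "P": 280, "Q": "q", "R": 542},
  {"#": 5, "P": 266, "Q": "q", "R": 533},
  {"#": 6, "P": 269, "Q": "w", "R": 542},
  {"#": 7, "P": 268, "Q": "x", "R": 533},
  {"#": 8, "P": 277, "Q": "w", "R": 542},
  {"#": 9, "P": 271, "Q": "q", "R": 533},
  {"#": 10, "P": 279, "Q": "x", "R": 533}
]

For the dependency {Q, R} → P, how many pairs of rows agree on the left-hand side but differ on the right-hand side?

4

(Q=q, R=533): violating pairs (2,9), (5,9) — 2 pairs.
(Q=q, R=542): all 2 rows agree on P — 0 pairs.
(Q=w, R=542): violating pairs (6,8) — 1 pair.
(Q=x, R=533): violating pairs (7,10) — 1 pair.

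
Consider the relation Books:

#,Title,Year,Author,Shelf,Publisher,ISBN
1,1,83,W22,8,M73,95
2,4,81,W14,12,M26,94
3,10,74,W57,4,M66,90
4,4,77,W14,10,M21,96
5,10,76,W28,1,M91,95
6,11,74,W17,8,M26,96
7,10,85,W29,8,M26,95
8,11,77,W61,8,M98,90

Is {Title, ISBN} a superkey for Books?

No

Rows 5 and 7 have the same {Title, ISBN} value (Title=10, ISBN=95) but are distinct tuples, so {Title, ISBN} does not determine every attribute — not a superkey.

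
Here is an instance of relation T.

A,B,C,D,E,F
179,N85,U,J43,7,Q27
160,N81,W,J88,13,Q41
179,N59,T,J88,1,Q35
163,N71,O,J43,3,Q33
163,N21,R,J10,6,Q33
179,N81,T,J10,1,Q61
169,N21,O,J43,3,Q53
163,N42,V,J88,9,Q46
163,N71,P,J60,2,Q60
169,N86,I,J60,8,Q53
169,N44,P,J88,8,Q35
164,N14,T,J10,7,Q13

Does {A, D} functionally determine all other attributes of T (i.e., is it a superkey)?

Yes

All 12 rows have distinct {A, D} values, so {A, D} → (all attributes) holds and {A, D} is a superkey.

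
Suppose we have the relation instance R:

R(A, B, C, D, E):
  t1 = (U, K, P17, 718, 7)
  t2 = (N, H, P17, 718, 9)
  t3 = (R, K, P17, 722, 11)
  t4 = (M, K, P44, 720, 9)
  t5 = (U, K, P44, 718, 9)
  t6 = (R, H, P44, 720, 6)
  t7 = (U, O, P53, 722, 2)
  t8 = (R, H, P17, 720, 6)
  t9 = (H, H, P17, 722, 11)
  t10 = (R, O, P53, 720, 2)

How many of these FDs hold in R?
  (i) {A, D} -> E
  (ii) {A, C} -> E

0

(i) {A, D} -> E: (A=U, D=718): rows 1, 5 → E takes values {7, 9} — violation; (A=R, D=720): rows 6, 8, 10 → E takes values {6, 2} — violation — fails.
(ii) {A, C} -> E: (A=R, C=P17): rows 3, 8 → E takes values {11, 6} — violation — fails.
None of the 2 dependencies hold.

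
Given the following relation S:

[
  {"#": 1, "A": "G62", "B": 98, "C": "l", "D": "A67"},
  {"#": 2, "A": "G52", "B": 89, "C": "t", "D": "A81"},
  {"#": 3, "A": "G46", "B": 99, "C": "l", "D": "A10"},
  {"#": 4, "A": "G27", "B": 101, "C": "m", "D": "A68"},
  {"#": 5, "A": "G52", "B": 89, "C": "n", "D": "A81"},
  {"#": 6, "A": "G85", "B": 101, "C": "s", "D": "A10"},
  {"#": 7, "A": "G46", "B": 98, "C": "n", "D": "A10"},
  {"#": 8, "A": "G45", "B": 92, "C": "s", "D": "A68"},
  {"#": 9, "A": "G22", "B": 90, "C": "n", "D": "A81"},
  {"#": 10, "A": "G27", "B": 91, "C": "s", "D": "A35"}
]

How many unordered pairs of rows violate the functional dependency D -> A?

D=A81: violating pairs (2,9), (5,9) — 2 pairs.
D=A10: violating pairs (3,6), (6,7) — 2 pairs.
D=A68: violating pairs (4,8) — 1 pair.

5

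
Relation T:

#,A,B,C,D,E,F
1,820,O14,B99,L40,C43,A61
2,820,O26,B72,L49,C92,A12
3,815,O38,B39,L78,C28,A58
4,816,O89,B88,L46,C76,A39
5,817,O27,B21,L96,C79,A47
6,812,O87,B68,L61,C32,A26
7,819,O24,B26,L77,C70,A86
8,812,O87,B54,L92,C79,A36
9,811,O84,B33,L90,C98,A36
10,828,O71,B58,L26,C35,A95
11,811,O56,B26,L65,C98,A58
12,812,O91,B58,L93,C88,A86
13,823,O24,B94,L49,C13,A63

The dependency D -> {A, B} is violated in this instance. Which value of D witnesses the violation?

D=L40: row 1 → {A,B} = (820, O14) ✓
D=L49: rows 2, 13 → {A,B} takes values {(820, O26), (823, O24)} — violation
D=L78: row 3 → {A,B} = (815, O38) ✓
D=L46: row 4 → {A,B} = (816, O89) ✓
D=L96: row 5 → {A,B} = (817, O27) ✓
D=L61: row 6 → {A,B} = (812, O87) ✓
D=L77: row 7 → {A,B} = (819, O24) ✓
D=L92: row 8 → {A,B} = (812, O87) ✓
D=L90: row 9 → {A,B} = (811, O84) ✓
D=L26: row 10 → {A,B} = (828, O71) ✓
D=L65: row 11 → {A,B} = (811, O56) ✓
D=L93: row 12 → {A,B} = (812, O91) ✓
The only D value with inconsistent RHS is D=L49.

L49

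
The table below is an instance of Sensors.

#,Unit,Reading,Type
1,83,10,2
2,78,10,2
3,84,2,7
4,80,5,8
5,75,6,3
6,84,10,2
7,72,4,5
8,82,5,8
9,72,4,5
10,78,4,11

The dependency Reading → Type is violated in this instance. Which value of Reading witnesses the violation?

4

Reading=10: rows 1, 2, 6 → Type = 2, 2, 2 ✓
Reading=2: row 3 → Type = 7 ✓
Reading=5: rows 4, 8 → Type = 8, 8 ✓
Reading=6: row 5 → Type = 3 ✓
Reading=4: rows 7, 9, 10 → Type takes values {5, 11} — violation
The only Reading value with inconsistent Type is Reading=4.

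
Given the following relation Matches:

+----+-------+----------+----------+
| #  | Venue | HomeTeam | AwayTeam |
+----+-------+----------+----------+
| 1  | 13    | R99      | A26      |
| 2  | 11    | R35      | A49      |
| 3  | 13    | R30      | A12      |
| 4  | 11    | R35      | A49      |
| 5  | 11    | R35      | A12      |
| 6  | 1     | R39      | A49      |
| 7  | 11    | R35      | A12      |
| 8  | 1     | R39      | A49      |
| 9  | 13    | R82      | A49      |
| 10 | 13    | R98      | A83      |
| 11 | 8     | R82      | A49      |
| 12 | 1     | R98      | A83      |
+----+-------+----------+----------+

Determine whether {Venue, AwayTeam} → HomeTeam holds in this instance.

(Venue=13, AwayTeam=A26): row 1 → HomeTeam = R99 ✓
(Venue=11, AwayTeam=A49): rows 2, 4 → HomeTeam = R35, R35 ✓
(Venue=13, AwayTeam=A12): row 3 → HomeTeam = R30 ✓
(Venue=11, AwayTeam=A12): rows 5, 7 → HomeTeam = R35, R35 ✓
(Venue=1, AwayTeam=A49): rows 6, 8 → HomeTeam = R39, R39 ✓
(Venue=13, AwayTeam=A49): row 9 → HomeTeam = R82 ✓
(Venue=13, AwayTeam=A83): row 10 → HomeTeam = R98 ✓
(Venue=8, AwayTeam=A49): row 11 → HomeTeam = R82 ✓
(Venue=1, AwayTeam=A83): row 12 → HomeTeam = R98 ✓
Every {Venue, AwayTeam} value is associated with a single HomeTeam value, so {Venue, AwayTeam} → HomeTeam holds.

Yes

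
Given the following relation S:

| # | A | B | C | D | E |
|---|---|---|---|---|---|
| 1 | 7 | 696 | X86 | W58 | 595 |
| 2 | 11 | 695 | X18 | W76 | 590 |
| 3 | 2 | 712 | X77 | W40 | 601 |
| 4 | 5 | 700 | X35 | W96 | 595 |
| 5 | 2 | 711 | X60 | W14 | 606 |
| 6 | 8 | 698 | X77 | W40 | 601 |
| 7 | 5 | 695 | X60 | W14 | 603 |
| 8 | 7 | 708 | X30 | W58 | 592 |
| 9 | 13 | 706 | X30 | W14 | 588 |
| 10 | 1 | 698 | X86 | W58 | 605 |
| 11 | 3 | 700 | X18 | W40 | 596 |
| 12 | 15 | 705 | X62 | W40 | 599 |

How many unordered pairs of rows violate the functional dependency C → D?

C=X86: all 2 rows agree on D — 0 pairs.
C=X18: violating pairs (2,11) — 1 pair.
C=X77: all 2 rows agree on D — 0 pairs.
C=X60: all 2 rows agree on D — 0 pairs.
C=X30: violating pairs (8,9) — 1 pair.

2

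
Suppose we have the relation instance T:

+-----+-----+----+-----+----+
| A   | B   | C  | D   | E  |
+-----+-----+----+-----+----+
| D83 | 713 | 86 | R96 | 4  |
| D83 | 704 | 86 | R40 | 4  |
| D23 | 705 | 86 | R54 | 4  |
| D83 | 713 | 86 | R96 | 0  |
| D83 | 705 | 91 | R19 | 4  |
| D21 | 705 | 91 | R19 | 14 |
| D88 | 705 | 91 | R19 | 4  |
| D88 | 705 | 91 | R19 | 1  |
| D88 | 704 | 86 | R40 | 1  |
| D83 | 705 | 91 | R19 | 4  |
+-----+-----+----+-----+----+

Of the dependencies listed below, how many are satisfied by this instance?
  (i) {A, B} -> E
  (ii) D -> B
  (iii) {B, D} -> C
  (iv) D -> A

(i) {A, B} -> E: (A=D83, B=713): 2 rows → E takes values {4, 0} — violation; (A=D88, B=705): 2 rows → E takes values {4, 1} — violation — fails.
(ii) D -> B: every LHS value maps to a single RHS value — holds.
(iii) {B, D} -> C: every LHS value maps to a single RHS value — holds.
(iv) D -> A: D=R40: 2 rows → A takes values {D83, D88} — violation; D=R19: 5 rows → A takes values {D83, D21, D88} — violation — fails.
2 of the 4 dependencies hold.

2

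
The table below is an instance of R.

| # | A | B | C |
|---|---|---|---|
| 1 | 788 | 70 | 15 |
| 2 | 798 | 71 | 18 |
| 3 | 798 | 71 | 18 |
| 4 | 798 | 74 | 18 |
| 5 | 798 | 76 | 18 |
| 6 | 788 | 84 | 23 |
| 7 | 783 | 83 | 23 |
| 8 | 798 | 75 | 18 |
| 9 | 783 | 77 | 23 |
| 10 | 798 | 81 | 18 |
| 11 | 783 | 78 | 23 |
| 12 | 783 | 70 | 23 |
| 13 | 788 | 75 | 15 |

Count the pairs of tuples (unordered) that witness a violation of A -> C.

A=788: violating pairs (1,6), (6,13) — 2 pairs.
A=798: all 6 rows agree on C — 0 pairs.
A=783: all 4 rows agree on C — 0 pairs.

2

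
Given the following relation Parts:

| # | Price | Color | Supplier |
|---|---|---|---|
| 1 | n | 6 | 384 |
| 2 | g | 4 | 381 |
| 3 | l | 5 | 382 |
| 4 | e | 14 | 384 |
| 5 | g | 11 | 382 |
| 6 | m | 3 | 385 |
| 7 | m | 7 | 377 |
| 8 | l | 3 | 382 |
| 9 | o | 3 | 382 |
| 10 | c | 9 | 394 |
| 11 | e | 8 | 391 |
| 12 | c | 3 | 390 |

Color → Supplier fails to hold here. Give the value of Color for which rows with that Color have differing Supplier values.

Color=6: row 1 → Supplier = 384 ✓
Color=4: row 2 → Supplier = 381 ✓
Color=5: row 3 → Supplier = 382 ✓
Color=14: row 4 → Supplier = 384 ✓
Color=11: row 5 → Supplier = 382 ✓
Color=3: rows 6, 8, 9, 12 → Supplier takes values {385, 382, 390} — violation
Color=7: row 7 → Supplier = 377 ✓
Color=9: row 10 → Supplier = 394 ✓
Color=8: row 11 → Supplier = 391 ✓
The only Color value with inconsistent Supplier is Color=3.

3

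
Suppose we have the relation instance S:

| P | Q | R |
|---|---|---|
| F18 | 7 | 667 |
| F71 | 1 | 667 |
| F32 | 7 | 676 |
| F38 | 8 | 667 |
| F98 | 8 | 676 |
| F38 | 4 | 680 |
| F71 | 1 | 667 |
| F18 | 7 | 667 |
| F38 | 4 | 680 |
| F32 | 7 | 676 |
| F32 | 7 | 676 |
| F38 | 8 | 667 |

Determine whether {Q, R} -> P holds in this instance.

Yes

(Q=7, R=667): 2 rows → P = F18, F18 ✓
(Q=1, R=667): 2 rows → P = F71, F71 ✓
(Q=7, R=676): 3 rows → P = F32, F32, F32 ✓
(Q=8, R=667): 2 rows → P = F38, F38 ✓
(Q=8, R=676): 1 row → P = F98 ✓
(Q=4, R=680): 2 rows → P = F38, F38 ✓
Every {Q, R} value is associated with a single P value, so {Q, R} -> P holds.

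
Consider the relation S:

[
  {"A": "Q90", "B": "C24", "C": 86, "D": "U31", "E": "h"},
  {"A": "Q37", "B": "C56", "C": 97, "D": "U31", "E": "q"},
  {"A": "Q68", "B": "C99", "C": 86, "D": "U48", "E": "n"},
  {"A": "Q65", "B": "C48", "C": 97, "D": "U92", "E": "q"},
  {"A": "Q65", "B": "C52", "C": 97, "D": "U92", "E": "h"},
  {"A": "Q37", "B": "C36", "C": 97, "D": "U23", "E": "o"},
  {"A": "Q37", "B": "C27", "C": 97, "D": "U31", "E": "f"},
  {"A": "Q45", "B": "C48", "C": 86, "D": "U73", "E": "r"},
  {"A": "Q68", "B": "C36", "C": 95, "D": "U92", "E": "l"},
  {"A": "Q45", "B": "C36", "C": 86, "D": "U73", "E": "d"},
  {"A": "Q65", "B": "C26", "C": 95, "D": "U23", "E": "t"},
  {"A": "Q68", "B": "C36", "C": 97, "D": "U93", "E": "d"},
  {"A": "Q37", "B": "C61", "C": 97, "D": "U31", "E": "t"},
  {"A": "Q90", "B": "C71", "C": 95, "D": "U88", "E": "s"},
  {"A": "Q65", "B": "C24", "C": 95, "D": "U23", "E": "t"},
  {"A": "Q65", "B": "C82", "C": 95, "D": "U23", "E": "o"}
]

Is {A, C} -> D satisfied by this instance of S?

(A=Q90, C=86): 1 row → D = U31 ✓
(A=Q37, C=97): 4 rows → D takes values {U31, U23} — violation
(A=Q68, C=86): 1 row → D = U48 ✓
(A=Q65, C=97): 2 rows → D = U92, U92 ✓
(A=Q45, C=86): 2 rows → D = U73, U73 ✓
(A=Q68, C=95): 1 row → D = U92 ✓
(A=Q65, C=95): 3 rows → D = U23, U23, U23 ✓
(A=Q68, C=97): 1 row → D = U93 ✓
(A=Q90, C=95): 1 row → D = U88 ✓
Two rows agree on {A, C} but differ on D, so {A, C} -> D does not hold.

No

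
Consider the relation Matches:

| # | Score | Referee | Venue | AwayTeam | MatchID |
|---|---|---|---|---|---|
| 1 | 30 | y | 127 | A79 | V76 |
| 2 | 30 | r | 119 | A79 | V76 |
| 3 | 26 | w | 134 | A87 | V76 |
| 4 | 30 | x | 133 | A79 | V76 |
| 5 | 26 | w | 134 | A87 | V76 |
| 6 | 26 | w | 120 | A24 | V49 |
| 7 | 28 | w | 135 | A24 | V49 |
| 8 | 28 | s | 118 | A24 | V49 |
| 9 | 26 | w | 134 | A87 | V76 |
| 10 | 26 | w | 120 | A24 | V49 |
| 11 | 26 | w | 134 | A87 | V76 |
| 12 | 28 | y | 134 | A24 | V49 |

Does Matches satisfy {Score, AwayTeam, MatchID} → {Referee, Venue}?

No

(Score=30, AwayTeam=A79, MatchID=V76): rows 1, 2, 4 → {Referee,Venue} takes values {(y, 127), (r, 119), (x, 133)} — violation
(Score=26, AwayTeam=A87, MatchID=V76): rows 3, 5, 9, 11 → {Referee,Venue} = (w, 134), (w, 134), (w, 134), (w, 134) ✓
(Score=26, AwayTeam=A24, MatchID=V49): rows 6, 10 → {Referee,Venue} = (w, 120), (w, 120) ✓
(Score=28, AwayTeam=A24, MatchID=V49): rows 7, 8, 12 → {Referee,Venue} takes values {(w, 135), (s, 118), (y, 134)} — violation
Two rows agree on {Score, AwayTeam, MatchID} but differ on {Referee, Venue}, so {Score, AwayTeam, MatchID} → {Referee, Venue} does not hold.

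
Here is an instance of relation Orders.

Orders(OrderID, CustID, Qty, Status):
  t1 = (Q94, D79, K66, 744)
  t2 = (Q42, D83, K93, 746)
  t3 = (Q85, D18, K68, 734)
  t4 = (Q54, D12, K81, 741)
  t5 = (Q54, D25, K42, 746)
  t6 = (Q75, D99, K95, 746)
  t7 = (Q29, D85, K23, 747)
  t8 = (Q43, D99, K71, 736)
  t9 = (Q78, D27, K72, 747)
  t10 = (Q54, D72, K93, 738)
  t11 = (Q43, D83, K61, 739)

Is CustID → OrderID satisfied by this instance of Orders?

CustID=D79: row 1 → OrderID = Q94 ✓
CustID=D83: rows 2, 11 → OrderID takes values {Q42, Q43} — violation
CustID=D18: row 3 → OrderID = Q85 ✓
CustID=D12: row 4 → OrderID = Q54 ✓
CustID=D25: row 5 → OrderID = Q54 ✓
CustID=D99: rows 6, 8 → OrderID takes values {Q75, Q43} — violation
CustID=D85: row 7 → OrderID = Q29 ✓
CustID=D27: row 9 → OrderID = Q78 ✓
CustID=D72: row 10 → OrderID = Q54 ✓
Two rows agree on CustID but differ on OrderID, so CustID → OrderID does not hold.

No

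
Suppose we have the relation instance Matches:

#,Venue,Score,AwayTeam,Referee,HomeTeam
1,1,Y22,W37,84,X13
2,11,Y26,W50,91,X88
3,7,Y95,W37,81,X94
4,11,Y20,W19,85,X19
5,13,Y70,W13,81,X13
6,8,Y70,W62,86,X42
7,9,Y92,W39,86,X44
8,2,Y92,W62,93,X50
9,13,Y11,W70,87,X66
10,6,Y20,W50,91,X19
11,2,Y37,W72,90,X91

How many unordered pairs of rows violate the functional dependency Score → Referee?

Score=Y20: violating pairs (4,10) — 1 pair.
Score=Y70: violating pairs (5,6) — 1 pair.
Score=Y92: violating pairs (7,8) — 1 pair.

3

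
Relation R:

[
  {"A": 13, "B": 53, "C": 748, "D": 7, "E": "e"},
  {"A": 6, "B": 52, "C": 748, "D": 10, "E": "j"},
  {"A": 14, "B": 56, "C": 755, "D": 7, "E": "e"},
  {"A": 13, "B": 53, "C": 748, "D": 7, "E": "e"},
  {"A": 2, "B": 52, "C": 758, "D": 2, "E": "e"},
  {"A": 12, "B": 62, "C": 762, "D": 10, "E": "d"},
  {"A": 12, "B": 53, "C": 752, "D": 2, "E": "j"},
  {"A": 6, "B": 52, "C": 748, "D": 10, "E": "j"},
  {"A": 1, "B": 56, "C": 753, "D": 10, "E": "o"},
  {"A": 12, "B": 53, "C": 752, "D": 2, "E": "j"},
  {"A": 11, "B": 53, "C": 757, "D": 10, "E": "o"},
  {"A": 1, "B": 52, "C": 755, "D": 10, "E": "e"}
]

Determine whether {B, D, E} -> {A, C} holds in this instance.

Yes

(B=53, D=7, E=e): 2 rows → {A,C} = (13, 748), (13, 748) ✓
(B=52, D=10, E=j): 2 rows → {A,C} = (6, 748), (6, 748) ✓
(B=56, D=7, E=e): 1 row → {A,C} = (14, 755) ✓
(B=52, D=2, E=e): 1 row → {A,C} = (2, 758) ✓
(B=62, D=10, E=d): 1 row → {A,C} = (12, 762) ✓
(B=53, D=2, E=j): 2 rows → {A,C} = (12, 752), (12, 752) ✓
(B=56, D=10, E=o): 1 row → {A,C} = (1, 753) ✓
(B=53, D=10, E=o): 1 row → {A,C} = (11, 757) ✓
(B=52, D=10, E=e): 1 row → {A,C} = (1, 755) ✓
Every {B, D, E} value is associated with a single {A, C} value, so {B, D, E} -> {A, C} holds.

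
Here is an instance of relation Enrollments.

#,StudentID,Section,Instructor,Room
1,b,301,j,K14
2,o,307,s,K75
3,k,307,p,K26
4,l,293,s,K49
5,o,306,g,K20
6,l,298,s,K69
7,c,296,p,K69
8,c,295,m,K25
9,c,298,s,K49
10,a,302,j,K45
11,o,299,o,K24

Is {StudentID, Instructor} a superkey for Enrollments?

No

Rows 4 and 6 have the same {StudentID, Instructor} value (StudentID=l, Instructor=s) but are distinct tuples, so {StudentID, Instructor} does not determine every attribute — not a superkey.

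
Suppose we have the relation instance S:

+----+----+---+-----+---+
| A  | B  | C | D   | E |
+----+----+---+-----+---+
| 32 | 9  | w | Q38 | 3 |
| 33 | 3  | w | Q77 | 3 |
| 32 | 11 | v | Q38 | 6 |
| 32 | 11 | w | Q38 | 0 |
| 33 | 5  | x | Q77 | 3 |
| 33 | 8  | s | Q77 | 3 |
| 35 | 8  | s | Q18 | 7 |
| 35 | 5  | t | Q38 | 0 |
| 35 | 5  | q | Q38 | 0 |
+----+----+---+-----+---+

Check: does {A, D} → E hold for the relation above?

(A=32, D=Q38): 3 rows → E takes values {3, 6, 0} — violation
(A=33, D=Q77): 3 rows → E = 3, 3, 3 ✓
(A=35, D=Q18): 1 row → E = 7 ✓
(A=35, D=Q38): 2 rows → E = 0, 0 ✓
Two rows agree on {A, D} but differ on E, so {A, D} → E does not hold.

No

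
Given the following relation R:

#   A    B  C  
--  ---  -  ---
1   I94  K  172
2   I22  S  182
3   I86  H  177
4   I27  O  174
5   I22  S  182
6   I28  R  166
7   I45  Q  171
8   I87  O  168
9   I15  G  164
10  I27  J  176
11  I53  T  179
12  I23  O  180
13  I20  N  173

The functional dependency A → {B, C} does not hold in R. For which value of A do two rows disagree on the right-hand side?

A=I94: row 1 → {B,C} = (K, 172) ✓
A=I22: rows 2, 5 → {B,C} = (S, 182), (S, 182) ✓
A=I86: row 3 → {B,C} = (H, 177) ✓
A=I27: rows 4, 10 → {B,C} takes values {(O, 174), (J, 176)} — violation
A=I28: row 6 → {B,C} = (R, 166) ✓
A=I45: row 7 → {B,C} = (Q, 171) ✓
A=I87: row 8 → {B,C} = (O, 168) ✓
A=I15: row 9 → {B,C} = (G, 164) ✓
A=I53: row 11 → {B,C} = (T, 179) ✓
A=I23: row 12 → {B,C} = (O, 180) ✓
A=I20: row 13 → {B,C} = (N, 173) ✓
The only A value with inconsistent RHS is A=I27.

I27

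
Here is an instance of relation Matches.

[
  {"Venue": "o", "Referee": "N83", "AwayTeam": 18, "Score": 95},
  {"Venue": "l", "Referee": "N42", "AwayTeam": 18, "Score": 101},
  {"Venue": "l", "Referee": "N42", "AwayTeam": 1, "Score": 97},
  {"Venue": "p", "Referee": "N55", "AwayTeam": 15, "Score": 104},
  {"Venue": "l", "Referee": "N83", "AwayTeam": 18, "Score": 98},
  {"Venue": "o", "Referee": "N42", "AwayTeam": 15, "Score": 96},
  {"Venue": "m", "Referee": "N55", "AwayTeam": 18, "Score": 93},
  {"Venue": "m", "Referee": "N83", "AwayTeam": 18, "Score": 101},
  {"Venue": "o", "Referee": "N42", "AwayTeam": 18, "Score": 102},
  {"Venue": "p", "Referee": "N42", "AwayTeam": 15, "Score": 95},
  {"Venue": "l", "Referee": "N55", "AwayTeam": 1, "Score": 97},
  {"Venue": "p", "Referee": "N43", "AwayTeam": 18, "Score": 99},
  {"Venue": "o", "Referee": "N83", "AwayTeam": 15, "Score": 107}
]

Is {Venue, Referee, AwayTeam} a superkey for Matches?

Yes

All 13 rows have distinct {Venue, Referee, AwayTeam} values, so {Venue, Referee, AwayTeam} → (all attributes) holds and {Venue, Referee, AwayTeam} is a superkey.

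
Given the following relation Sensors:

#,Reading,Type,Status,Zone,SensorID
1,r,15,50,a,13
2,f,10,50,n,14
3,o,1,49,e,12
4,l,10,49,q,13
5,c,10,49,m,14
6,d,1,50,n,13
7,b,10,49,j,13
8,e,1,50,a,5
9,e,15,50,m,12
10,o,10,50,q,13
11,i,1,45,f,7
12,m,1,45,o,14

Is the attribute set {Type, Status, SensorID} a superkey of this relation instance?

Rows 4 and 7 have the same {Type, Status, SensorID} value (Type=10, Status=49, SensorID=13) but are distinct tuples, so {Type, Status, SensorID} does not determine every attribute — not a superkey.

No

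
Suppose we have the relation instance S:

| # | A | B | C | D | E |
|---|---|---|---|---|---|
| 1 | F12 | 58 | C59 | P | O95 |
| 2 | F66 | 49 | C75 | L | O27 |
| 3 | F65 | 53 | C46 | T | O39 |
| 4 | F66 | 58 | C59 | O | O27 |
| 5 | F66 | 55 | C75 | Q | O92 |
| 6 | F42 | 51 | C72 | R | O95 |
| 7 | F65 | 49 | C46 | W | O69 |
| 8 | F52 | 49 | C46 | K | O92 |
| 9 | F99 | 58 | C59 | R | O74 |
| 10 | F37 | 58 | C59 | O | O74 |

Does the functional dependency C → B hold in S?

No

C=C59: rows 1, 4, 9, 10 → B = 58, 58, 58, 58 ✓
C=C75: rows 2, 5 → B takes values {49, 55} — violation
C=C46: rows 3, 7, 8 → B takes values {53, 49} — violation
C=C72: row 6 → B = 51 ✓
Two rows agree on C but differ on B, so C → B does not hold.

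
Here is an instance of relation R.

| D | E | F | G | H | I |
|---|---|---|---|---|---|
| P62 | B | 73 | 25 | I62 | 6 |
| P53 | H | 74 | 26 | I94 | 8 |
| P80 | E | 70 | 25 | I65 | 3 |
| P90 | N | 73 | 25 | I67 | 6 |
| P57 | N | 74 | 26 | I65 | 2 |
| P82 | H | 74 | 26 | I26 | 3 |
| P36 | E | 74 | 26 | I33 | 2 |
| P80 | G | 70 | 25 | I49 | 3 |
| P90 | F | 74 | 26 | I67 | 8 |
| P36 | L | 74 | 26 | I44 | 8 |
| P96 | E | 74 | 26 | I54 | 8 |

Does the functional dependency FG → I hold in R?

No

(F=73, G=25): 2 rows → I = 6, 6 ✓
(F=74, G=26): 7 rows → I takes values {8, 2, 3} — violation
(F=70, G=25): 2 rows → I = 3, 3 ✓
Two rows agree on FG but differ on I, so FG → I does not hold.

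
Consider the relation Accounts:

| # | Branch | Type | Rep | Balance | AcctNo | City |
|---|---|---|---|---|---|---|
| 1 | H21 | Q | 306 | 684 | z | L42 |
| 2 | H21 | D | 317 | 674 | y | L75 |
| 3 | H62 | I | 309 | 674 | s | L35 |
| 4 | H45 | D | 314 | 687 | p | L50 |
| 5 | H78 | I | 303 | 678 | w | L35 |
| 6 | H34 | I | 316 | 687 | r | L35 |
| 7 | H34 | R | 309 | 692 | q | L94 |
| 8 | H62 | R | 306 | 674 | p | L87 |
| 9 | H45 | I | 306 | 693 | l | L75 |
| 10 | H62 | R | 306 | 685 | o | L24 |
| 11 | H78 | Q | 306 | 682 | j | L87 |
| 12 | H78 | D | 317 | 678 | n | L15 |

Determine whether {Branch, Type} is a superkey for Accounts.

No

Rows 8 and 10 have the same {Branch, Type} value (Branch=H62, Type=R) but are distinct tuples, so {Branch, Type} does not determine every attribute — not a superkey.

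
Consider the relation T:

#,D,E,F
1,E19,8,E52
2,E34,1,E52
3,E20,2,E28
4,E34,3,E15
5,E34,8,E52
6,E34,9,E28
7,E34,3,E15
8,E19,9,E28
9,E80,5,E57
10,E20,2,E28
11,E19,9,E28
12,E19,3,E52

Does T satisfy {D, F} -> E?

(D=E19, F=E52): rows 1, 12 → E takes values {8, 3} — violation
(D=E34, F=E52): rows 2, 5 → E takes values {1, 8} — violation
(D=E20, F=E28): rows 3, 10 → E = 2, 2 ✓
(D=E34, F=E15): rows 4, 7 → E = 3, 3 ✓
(D=E34, F=E28): row 6 → E = 9 ✓
(D=E19, F=E28): rows 8, 11 → E = 9, 9 ✓
(D=E80, F=E57): row 9 → E = 5 ✓
Two rows agree on {D, F} but differ on E, so {D, F} -> E does not hold.

No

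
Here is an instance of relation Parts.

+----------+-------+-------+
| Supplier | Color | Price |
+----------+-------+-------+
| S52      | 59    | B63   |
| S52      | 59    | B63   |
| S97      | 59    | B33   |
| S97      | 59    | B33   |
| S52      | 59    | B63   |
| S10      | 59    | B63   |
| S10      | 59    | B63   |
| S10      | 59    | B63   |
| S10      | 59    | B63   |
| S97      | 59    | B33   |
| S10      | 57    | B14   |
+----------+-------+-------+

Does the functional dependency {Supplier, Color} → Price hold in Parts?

(Supplier=S52, Color=59): 3 rows → Price = B63, B63, B63 ✓
(Supplier=S97, Color=59): 3 rows → Price = B33, B33, B33 ✓
(Supplier=S10, Color=59): 4 rows → Price = B63, B63, B63, B63 ✓
(Supplier=S10, Color=57): 1 row → Price = B14 ✓
Every {Supplier, Color} value is associated with a single Price value, so {Supplier, Color} → Price holds.

Yes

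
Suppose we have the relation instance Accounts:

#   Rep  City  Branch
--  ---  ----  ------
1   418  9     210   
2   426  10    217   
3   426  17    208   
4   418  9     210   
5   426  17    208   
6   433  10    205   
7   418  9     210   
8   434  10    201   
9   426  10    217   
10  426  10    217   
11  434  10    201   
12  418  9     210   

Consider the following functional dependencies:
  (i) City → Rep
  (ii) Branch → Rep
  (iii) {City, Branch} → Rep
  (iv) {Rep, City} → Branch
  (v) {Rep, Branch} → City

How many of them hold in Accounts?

4

(i) City → Rep: City=10: rows 2, 6, 8, 9, 10, 11 → Rep takes values {426, 433, 434} — violation — fails.
(ii) Branch → Rep: every LHS value maps to a single RHS value — holds.
(iii) {City, Branch} → Rep: every LHS value maps to a single RHS value — holds.
(iv) {Rep, City} → Branch: every LHS value maps to a single RHS value — holds.
(v) {Rep, Branch} → City: every LHS value maps to a single RHS value — holds.
4 of the 5 dependencies hold.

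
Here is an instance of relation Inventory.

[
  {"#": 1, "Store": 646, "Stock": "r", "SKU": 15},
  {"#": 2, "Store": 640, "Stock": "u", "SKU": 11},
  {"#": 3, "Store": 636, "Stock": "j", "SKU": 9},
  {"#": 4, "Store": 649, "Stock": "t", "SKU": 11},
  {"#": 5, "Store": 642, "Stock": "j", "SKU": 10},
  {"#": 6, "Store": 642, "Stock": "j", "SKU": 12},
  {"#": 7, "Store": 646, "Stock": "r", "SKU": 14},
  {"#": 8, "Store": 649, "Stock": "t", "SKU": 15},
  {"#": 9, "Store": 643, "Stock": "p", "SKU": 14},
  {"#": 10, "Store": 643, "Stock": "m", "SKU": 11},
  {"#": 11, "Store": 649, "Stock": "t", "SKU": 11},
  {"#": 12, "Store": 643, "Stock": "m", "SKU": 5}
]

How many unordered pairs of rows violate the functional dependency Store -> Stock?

2

Store=646: all 2 rows agree on Stock — 0 pairs.
Store=649: all 3 rows agree on Stock — 0 pairs.
Store=642: all 2 rows agree on Stock — 0 pairs.
Store=643: violating pairs (9,10), (9,12) — 2 pairs.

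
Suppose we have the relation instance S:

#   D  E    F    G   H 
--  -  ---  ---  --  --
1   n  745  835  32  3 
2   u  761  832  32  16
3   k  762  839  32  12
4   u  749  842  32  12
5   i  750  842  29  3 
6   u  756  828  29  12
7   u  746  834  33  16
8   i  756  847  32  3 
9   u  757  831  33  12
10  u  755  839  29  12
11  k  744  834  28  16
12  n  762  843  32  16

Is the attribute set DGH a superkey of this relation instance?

No

Rows 6 and 10 have the same DGH value (D=u, G=29, H=12) but are distinct tuples, so DGH does not determine every attribute — not a superkey.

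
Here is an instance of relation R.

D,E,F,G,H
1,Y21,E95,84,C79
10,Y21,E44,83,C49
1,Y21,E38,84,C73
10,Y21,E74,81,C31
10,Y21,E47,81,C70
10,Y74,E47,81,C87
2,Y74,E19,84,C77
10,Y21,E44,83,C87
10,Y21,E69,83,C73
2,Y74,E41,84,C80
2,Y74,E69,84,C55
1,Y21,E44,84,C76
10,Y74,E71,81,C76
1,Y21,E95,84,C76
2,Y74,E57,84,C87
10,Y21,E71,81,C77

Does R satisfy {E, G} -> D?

(E=Y21, G=84): 4 rows → D = 1, 1, 1, 1 ✓
(E=Y21, G=83): 3 rows → D = 10, 10, 10 ✓
(E=Y21, G=81): 3 rows → D = 10, 10, 10 ✓
(E=Y74, G=81): 2 rows → D = 10, 10 ✓
(E=Y74, G=84): 4 rows → D = 2, 2, 2, 2 ✓
Every {E, G} value is associated with a single D value, so {E, G} -> D holds.

Yes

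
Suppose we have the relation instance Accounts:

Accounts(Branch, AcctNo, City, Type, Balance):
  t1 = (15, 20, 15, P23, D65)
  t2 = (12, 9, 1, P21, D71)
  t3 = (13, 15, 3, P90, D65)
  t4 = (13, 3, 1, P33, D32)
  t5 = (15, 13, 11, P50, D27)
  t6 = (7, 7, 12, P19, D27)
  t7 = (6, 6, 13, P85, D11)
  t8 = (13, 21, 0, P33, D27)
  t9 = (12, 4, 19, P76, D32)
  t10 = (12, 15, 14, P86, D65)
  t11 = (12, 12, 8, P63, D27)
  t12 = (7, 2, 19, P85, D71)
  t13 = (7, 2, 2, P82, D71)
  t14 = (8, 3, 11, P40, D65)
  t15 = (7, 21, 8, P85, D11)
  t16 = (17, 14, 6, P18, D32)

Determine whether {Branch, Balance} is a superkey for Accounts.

No

Rows 12 and 13 have the same {Branch, Balance} value (Branch=7, Balance=D71) but are distinct tuples, so {Branch, Balance} does not determine every attribute — not a superkey.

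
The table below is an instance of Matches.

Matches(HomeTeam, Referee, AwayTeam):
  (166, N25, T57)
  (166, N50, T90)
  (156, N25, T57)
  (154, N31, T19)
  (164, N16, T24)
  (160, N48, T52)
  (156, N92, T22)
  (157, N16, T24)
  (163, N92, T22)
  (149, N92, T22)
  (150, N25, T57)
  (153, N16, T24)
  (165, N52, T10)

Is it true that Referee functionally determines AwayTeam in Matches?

Yes

Referee=N25: 3 rows → AwayTeam = T57, T57, T57 ✓
Referee=N50: 1 row → AwayTeam = T90 ✓
Referee=N31: 1 row → AwayTeam = T19 ✓
Referee=N16: 3 rows → AwayTeam = T24, T24, T24 ✓
Referee=N48: 1 row → AwayTeam = T52 ✓
Referee=N92: 3 rows → AwayTeam = T22, T22, T22 ✓
Referee=N52: 1 row → AwayTeam = T10 ✓
Every Referee value is associated with a single AwayTeam value, so Referee → AwayTeam holds.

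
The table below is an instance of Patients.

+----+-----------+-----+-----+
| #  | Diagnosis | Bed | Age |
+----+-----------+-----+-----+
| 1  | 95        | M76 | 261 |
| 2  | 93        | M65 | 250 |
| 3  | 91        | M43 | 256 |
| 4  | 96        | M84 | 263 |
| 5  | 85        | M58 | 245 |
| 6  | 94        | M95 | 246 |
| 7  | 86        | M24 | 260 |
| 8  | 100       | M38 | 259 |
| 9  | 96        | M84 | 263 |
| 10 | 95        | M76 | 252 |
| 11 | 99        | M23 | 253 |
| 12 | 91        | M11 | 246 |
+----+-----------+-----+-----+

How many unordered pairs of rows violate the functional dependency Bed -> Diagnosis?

Bed=M76: all 2 rows agree on Diagnosis — 0 pairs.
Bed=M84: all 2 rows agree on Diagnosis — 0 pairs.

0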